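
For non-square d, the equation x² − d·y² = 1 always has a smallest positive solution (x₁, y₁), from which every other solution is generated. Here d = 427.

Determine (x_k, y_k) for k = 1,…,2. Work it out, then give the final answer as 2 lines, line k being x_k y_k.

√427 → a₀=20, period (1,1,1,40); ℓ=4 even so k=3
a_0=20:  p_0=20·1+0=20,  q_0=20·0+1=1
…
a_2=1:  p_2=1·21+20=41,  q_2=1·1+1=2
a_3=1:  p_3=1·41+21=62,  q_3=1·2+1=3
(x₁, y₁) = (62, 3);  62² − 427·3² = 1 ✓
k=2:  x_2 = 62·62+427·3·3 = 7687,  y_2 = 62·3+3·62 = 372

62 3
7687 372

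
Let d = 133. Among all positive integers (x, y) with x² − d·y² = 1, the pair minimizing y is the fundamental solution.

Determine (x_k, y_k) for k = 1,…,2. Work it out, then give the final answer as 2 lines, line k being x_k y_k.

[11; 1,1,7,5,1,…,1,1,22] for √133; ℓ=16 ⇒ convergent index 15
step 0: (11, 1)  from 11·(1,0) + (0,1)
step 1: (12, 1)  from 1·(11,1) + (1,0)
step 2: (23, 2)  from 1·(12,1) + (11,1)
step 3: (173, 15)  from 7·(23,2) + (12,1)
step 4: (888, 77)  from 5·(173,15) + (23,2)
step 5: (1061, 92)  from 1·(888,77) + (173,15)
step 6: (1949, 169)  from 1·(1061,92) + (888,77)
…
step 8: (7969, 691)  from 2·(3010,261) + (1949,169)
step 9: (10979, 952)  from 1·(7969,691) + (3010,261)
step 10: (18948, 1643)  from 1·(10979,952) + (7969,691)
…
step 12: (168583, 14618)  from 5·(29927,2595) + (18948,1643)
…
step 14: (1378591, 119539)  from 1·(1210008,104921) + (168583,14618)
step 15: (2588599, 224460)  from 1·(1378591,119539) + (1210008,104921)
→ (2588599, 224460).  Check: 2588599²=6700844782801, 133·224460²=6700844782800, difference 1.
(2588599+224460√133)^2 = 13401689565601 + 1162073863080√133

2588599 224460
13401689565601 1162073863080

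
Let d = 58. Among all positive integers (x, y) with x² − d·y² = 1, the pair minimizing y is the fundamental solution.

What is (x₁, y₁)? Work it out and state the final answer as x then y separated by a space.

[7; 1,1,1,1,1,1,14] for √58; ℓ=7 ⇒ convergent index 13
i=0: a=7 ⇒ p=7, q=1
…
i=7: a=14 ⇒ p=1447, q=190
i=8: a=1 ⇒ p=1546, q=203
…
i=11: a=1 ⇒ p=7532, q=989
i=12: a=1 ⇒ p=12071, q=1585
i=13: a=1 ⇒ p=19603, q=2574
(x₁, y₁) = (19603, 2574);  19603² − 58·2574² = 1 ✓

19603 2574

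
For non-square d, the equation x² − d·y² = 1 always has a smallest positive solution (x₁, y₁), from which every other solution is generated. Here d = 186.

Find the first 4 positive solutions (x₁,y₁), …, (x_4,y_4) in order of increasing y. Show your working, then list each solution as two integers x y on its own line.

√186 → a₀=13, period (1,1,1,3,4,3,1,1,1,26); ℓ=10 even so k=9
a_0=13:  p_0=13·1+0=13,  q_0=13·0+1=1
…
a_3=1:  p_3=1·27+14=41,  q_3=1·2+1=3
…
a_5=4:  p_5=4·150+41=641,  q_5=4·11+3=47
a_6=3:  p_6=3·641+150=2073,  q_6=3·47+11=152
a_7=1:  p_7=1·2073+641=2714,  q_7=1·152+47=199
a_8=1:  p_8=1·2714+2073=4787,  q_8=1·199+152=351
a_9=1:  p_9=1·4787+2714=7501,  q_9=1·351+199=550
(x₁, y₁) = (7501, 550);  7501² − 186·550² = 1 ✓
(x_2, y_2) = (7501·7501 + 186·550·550, 7501·550 + 550·7501) = (112530001, 8251100)
(x_3, y_3) = (7501·112530001 + 186·550·8251100, 7501·8251100 + 550·112530001) = (1688175067501, 123783001650)
(x_4, y_4) = (7501·1688175067501 + 186·550·123783001650, 7501·123783001650 + 550·1688175067501) = (25326002250120001, 1856992582502200)

7501 550
112530001 8251100
1688175067501 123783001650
25326002250120001 1856992582502200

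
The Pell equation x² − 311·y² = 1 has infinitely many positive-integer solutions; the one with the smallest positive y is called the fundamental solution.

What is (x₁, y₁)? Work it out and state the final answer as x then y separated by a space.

16883880 957397

√311 → a₀=17, period (1,1,1,2,1,…,1,1,34); ℓ=16 even so k=15
a_0=17:  p_0=17·1+0=17,  q_0=17·0+1=1
a_1=1:  p_1=1·17+1=18,  q_1=1·1+0=1
…
a_4=2:  p_4=2·53+35=141,  q_4=2·3+2=8
…
a_7=3:  p_7=3·1305+194=4109,  q_7=3·74+11=233
…
a_9=3:  p_9=3·71158+4109=217583,  q_9=3·4035+233=12338
…
a_14=1:  p_14=1·6159373+4565134=10724507,  q_14=1·349266+258865=608131
a_15=1:  p_15=1·10724507+6159373=16883880,  q_15=1·608131+349266=957397
→ (16883880, 957397).  Check: 16883880²=285065403854400, 311·957397²=285065403854399, difference 1.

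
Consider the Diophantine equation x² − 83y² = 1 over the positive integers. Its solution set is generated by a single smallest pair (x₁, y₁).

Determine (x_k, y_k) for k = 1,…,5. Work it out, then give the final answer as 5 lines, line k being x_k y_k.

82 9
13447 1476
2205226 242055
361643617 39695544
59307347962 6509827161

[9; 9,18] for √83; ℓ=2 ⇒ convergent index 1
k=0  a_k=9  p_k/q_k = 9/1
k=1  a_k=9  p_k/q_k = 82/9
→ (82, 9).  Check: 82²=6724, 83·9²=6723, difference 1.
n=2: (82,9)∘(82,9) = (82·82+83·9·9, 82·9+9·82) = (13447,1476)
n=3: (13447,1476)∘(82,9) = (82·13447+83·9·1476, 82·1476+9·13447) = (2205226,242055)
n=4: (2205226,242055)∘(82,9) = (82·2205226+83·9·242055, 82·242055+9·2205226) = (361643617,39695544)
n=5: (361643617,39695544)∘(82,9) = (82·361643617+83·9·39695544, 82·39695544+9·361643617) = (59307347962,6509827161)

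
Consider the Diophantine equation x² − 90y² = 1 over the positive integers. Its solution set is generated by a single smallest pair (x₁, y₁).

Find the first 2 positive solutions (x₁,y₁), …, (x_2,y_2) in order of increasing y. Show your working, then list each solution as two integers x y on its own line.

√90 = [9; 2,18, …], period ℓ=2 (even) → k=1
a_0=9:  p_0=9·1+0=9,  q_0=9·0+1=1
a_1=2:  p_1=2·9+1=19,  q_1=2·1+0=2
→ (19, 2).  Check: 19²=361, 90·2²=360, difference 1.
(x_2, y_2) = (19·19 + 90·2·2, 19·2 + 2·19) = (721, 76)

19 2
721 76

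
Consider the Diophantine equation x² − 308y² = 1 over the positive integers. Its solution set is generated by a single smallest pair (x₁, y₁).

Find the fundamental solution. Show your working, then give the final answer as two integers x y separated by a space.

d=308: √d = [17; 1,1,4,1,1,34] (ℓ=6, even), read p_5/q_5
k=0  a_k=17  p_k/q_k = 17/1
k=1  a_k=1  p_k/q_k = 18/1
k=2  a_k=1  p_k/q_k = 35/2
k=3  a_k=4  p_k/q_k = 158/9
k=4  a_k=1  p_k/q_k = 193/11
k=5  a_k=1  p_k/q_k = 351/20
(x₁, y₁) = (351, 20);  351² − 308·20² = 1 ✓

351 20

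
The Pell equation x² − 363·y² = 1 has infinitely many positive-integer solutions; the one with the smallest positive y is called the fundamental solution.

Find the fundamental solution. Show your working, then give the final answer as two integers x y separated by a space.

√363 → a₀=19, period (19,38); ℓ=2 even so k=1
k=0  a_k=19  p_k/q_k = 19/1
k=1  a_k=19  p_k/q_k = 362/19
(x₁, y₁) = (362, 19);  362² − 363·19² = 1 ✓

362 19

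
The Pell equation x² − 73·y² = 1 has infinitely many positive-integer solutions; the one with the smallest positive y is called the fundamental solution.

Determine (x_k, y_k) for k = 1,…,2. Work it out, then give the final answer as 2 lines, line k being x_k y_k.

[8; 1,1,5,5,1,1,16] for √73; ℓ=7 ⇒ convergent index 13
k=0  a_k=8  p_k/q_k = 8/1
k=1  a_k=1  p_k/q_k = 9/1
k=2  a_k=1  p_k/q_k = 17/2
k=3  a_k=5  p_k/q_k = 94/11
k=4  a_k=5  p_k/q_k = 487/57
k=5  a_k=1  p_k/q_k = 581/68
k=6  a_k=1  p_k/q_k = 1068/125
…
k=9  a_k=1  p_k/q_k = 36406/4261
k=10  a_k=5  p_k/q_k = 200767/23498
…
k=12  a_k=1  p_k/q_k = 1241008/145249
k=13  a_k=1  p_k/q_k = 2281249/267000
fundamental: x₁=2281249, y₁=267000  (since 5204097000001 − 73·71289000000 = 1)
n=2: (2281249,267000)∘(2281249,267000) = (2281249·2281249+73·267000·267000, 2281249·267000+267000·2281249) = (10408194000001,1218186966000)

2281249 267000
10408194000001 1218186966000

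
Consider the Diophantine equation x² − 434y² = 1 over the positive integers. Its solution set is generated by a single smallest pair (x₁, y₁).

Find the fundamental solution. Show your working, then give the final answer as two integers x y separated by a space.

[20; 1,4,1,40] for √434; ℓ=4 ⇒ convergent index 3
a_0=20:  p_0=20·1+0=20,  q_0=20·0+1=1
…
a_2=4:  p_2=4·21+20=104,  q_2=4·1+1=5
a_3=1:  p_3=1·104+21=125,  q_3=1·5+1=6
(x₁, y₁) = (125, 6);  125² − 434·6² = 1 ✓

125 6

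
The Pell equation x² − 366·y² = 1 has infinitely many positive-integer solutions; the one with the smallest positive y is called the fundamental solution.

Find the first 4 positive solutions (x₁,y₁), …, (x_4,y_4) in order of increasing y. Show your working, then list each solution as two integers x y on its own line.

907925 47458
1648655611249 86176609300
2993711291685588725 156483795997357542
5436130649005627630680001 284151100961715516031400

√366 = [19; 7,1,1,1,2,12,2,1,1,1,7,38, …], period ℓ=12 (even) → k=11
step 0: (19, 1)  from 19·(1,0) + (0,1)
…
step 2: (153, 8)  from 1·(134,7) + (19,1)
step 3: (287, 15)  from 1·(153,8) + (134,7)
step 4: (440, 23)  from 1·(287,15) + (153,8)
step 5: (1167, 61)  from 2·(440,23) + (287,15)
…
step 7: (30055, 1571)  from 2·(14444,755) + (1167,61)
step 8: (44499, 2326)  from 1·(30055,1571) + (14444,755)
step 9: (74554, 3897)  from 1·(44499,2326) + (30055,1571)
step 10: (119053, 6223)  from 1·(74554,3897) + (44499,2326)
step 11: (907925, 47458)  from 7·(119053,6223) + (74554,3897)
→ (907925, 47458).  Check: 907925²=824327805625, 366·47458²=824327805624, difference 1.
(907925+47458√366)^2 = 1648655611249 + 86176609300√366
(907925+47458√366)^3 = 2993711291685588725 + 156483795997357542√366
(907925+47458√366)^4 = 5436130649005627630680001 + 284151100961715516031400√366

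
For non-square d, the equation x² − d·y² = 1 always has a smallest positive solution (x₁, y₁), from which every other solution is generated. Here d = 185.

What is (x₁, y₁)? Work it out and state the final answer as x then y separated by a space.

9249 680

[13; 1,1,1,1,26] for √185; ℓ=5 ⇒ convergent index 9
k=0  a_k=13  p_k/q_k = 13/1
k=1  a_k=1  p_k/q_k = 14/1
…
k=5  a_k=26  p_k/q_k = 1809/133
k=6  a_k=1  p_k/q_k = 1877/138
…
k=8  a_k=1  p_k/q_k = 5563/409
k=9  a_k=1  p_k/q_k = 9249/680
(x₁, y₁) = (9249, 680);  9249² − 185·680² = 1 ✓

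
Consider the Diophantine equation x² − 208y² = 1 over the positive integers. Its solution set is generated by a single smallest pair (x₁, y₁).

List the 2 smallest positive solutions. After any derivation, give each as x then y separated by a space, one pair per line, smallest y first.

649 45
842401 58410

[14; 2,2,1,2,2,28] for √208; ℓ=6 ⇒ convergent index 5
a_0=14:  p_0=14·1+0=14,  q_0=14·0+1=1
…
a_4=2:  p_4=2·101+72=274,  q_4=2·7+5=19
a_5=2:  p_5=2·274+101=649,  q_5=2·19+7=45
→ (649, 45).  Check: 649²=421201, 208·45²=421200, difference 1.
(x_2, y_2) = (649·649 + 208·45·45, 649·45 + 45·649) = (842401, 58410)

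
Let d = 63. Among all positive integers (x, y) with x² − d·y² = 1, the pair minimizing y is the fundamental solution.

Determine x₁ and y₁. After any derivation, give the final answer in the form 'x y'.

8 1

√63 = [7; 1,14, …], period ℓ=2 (even) → k=1
a_0=7:  p_0=7·1+0=7,  q_0=7·0+1=1
a_1=1:  p_1=1·7+1=8,  q_1=1·1+0=1
(x₁, y₁) = (8, 1);  8² − 63·1² = 1 ✓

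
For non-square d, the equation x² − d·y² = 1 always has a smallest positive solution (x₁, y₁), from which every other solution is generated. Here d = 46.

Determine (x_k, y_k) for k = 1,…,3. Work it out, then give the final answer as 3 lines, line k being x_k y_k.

[6; 1,3,1,1,2,6,2,1,1,3,1,12] for √46; ℓ=12 ⇒ convergent index 11
a_0=6:  p_0=6·1+0=6,  q_0=6·0+1=1
…
a_2=3:  p_2=3·7+6=27,  q_2=3·1+1=4
a_3=1:  p_3=1·27+7=34,  q_3=1·4+1=5
a_4=1:  p_4=1·34+27=61,  q_4=1·5+4=9
…
a_8=1:  p_8=1·2150+997=3147,  q_8=1·317+147=464
a_9=1:  p_9=1·3147+2150=5297,  q_9=1·464+317=781
a_10=3:  p_10=3·5297+3147=19038,  q_10=3·781+464=2807
a_11=1:  p_11=1·19038+5297=24335,  q_11=1·2807+781=3588
(x₁, y₁) = (24335, 3588);  24335² − 46·3588² = 1 ✓
n=2: (24335,3588)∘(24335,3588) = (24335·24335+46·3588·3588, 24335·3588+3588·24335) = (1184384449,174627960)
n=3: (1184384449,174627960)∘(24335,3588) = (24335·1184384449+46·3588·174627960, 24335·174627960+3588·1184384449) = (57643991108495,8499142809612)

24335 3588
1184384449 174627960
57643991108495 8499142809612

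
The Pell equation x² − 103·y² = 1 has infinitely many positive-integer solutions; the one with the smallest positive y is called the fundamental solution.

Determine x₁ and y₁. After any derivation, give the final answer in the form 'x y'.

227528 22419

[10; 6,1,2,1,1,9,1,1,2,1,6,20] for √103; ℓ=12 ⇒ convergent index 11
a_0=10:  p_0=10·1+0=10,  q_0=10·0+1=1
a_1=6:  p_1=6·10+1=61,  q_1=6·1+0=6
a_2=1:  p_2=1·61+10=71,  q_2=1·6+1=7
a_3=2:  p_3=2·71+61=203,  q_3=2·7+6=20
a_4=1:  p_4=1·203+71=274,  q_4=1·20+7=27
a_5=1:  p_5=1·274+203=477,  q_5=1·27+20=47
…
a_7=1:  p_7=1·4567+477=5044,  q_7=1·450+47=497
…
a_9=2:  p_9=2·9611+5044=24266,  q_9=2·947+497=2391
a_10=1:  p_10=1·24266+9611=33877,  q_10=1·2391+947=3338
a_11=6:  p_11=6·33877+24266=227528,  q_11=6·3338+2391=22419
(x₁, y₁) = (227528, 22419);  227528² − 103·22419² = 1 ✓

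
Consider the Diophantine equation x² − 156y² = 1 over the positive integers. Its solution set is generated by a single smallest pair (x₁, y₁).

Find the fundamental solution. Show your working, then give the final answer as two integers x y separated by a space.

d=156: √d = [12; 2,24] (ℓ=2, even), read p_1/q_1
step 0: (12, 1)  from 12·(1,0) + (0,1)
step 1: (25, 2)  from 2·(12,1) + (1,0)
(x₁, y₁) = (25, 2);  25² − 156·2² = 1 ✓

25 2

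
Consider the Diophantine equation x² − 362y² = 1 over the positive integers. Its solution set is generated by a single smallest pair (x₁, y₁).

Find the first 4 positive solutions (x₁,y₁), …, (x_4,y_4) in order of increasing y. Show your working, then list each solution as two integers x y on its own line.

723 38
1045457 54948
1511730099 79454770
2185960677697 114891542472

√362 = [19; 38, …], period ℓ=1 (odd) → k=1
k=0  a_k=19  p_k/q_k = 19/1
k=1  a_k=38  p_k/q_k = 723/38
fundamental: x₁=723, y₁=38  (since 522729 − 362·1444 = 1)
(723+38√362)^2 = 1045457 + 54948√362
(723+38√362)^3 = 1511730099 + 79454770√362
(723+38√362)^4 = 2185960677697 + 114891542472√362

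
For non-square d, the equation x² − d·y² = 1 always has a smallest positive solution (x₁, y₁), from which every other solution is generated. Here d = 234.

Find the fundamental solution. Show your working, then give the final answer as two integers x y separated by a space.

[15; 3,2,1,2,1,2,3,30] for √234; ℓ=8 ⇒ convergent index 7
a_0=15:  p_0=15·1+0=15,  q_0=15·0+1=1
a_1=3:  p_1=3·15+1=46,  q_1=3·1+0=3
a_2=2:  p_2=2·46+15=107,  q_2=2·3+1=7
…
a_5=1:  p_5=1·413+153=566,  q_5=1·27+10=37
a_6=2:  p_6=2·566+413=1545,  q_6=2·37+27=101
a_7=3:  p_7=3·1545+566=5201,  q_7=3·101+37=340
→ (5201, 340).  Check: 5201²=27050401, 234·340²=27050400, difference 1.

5201 340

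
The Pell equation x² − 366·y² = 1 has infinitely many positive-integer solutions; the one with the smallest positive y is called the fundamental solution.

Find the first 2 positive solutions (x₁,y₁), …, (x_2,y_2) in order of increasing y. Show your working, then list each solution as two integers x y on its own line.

√366 = [19; 7,1,1,1,2,12,2,1,1,1,7,38, …], period ℓ=12 (even) → k=11
i=0: a=19 ⇒ p=19, q=1
…
i=2: a=1 ⇒ p=153, q=8
…
i=4: a=1 ⇒ p=440, q=23
…
i=9: a=1 ⇒ p=74554, q=3897
i=10: a=1 ⇒ p=119053, q=6223
i=11: a=7 ⇒ p=907925, q=47458
→ (907925, 47458).  Check: 907925²=824327805625, 366·47458²=824327805624, difference 1.
k=2:  x_2 = 907925·907925+366·47458·47458 = 1648655611249,  y_2 = 907925·47458+47458·907925 = 86176609300

907925 47458
1648655611249 86176609300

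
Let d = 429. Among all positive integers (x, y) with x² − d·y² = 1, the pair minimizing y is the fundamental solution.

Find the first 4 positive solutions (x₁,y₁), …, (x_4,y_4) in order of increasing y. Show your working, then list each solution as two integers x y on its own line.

1524095 73584
4645731138049 224298012960
14161071197688057215 683702960124468816
43165635614076113391052801 2084056526021580302230080

d=429: √d = [20; 1,2,2,9,1,12,1,9,2,2,1,40] (ℓ=12, even), read p_11/q_11
i=0: a=20 ⇒ p=20, q=1
…
i=2: a=2 ⇒ p=62, q=3
i=3: a=2 ⇒ p=145, q=7
i=4: a=9 ⇒ p=1367, q=66
i=5: a=1 ⇒ p=1512, q=73
i=6: a=12 ⇒ p=19511, q=942
…
i=10: a=2 ⇒ p=1085636, q=52415
i=11: a=1 ⇒ p=1524095, q=73584
fundamental: x₁=1524095, y₁=73584  (since 2322865569025 − 429·5414605056 = 1)
n=2: (1524095,73584)∘(1524095,73584) = (1524095·1524095+429·73584·73584, 1524095·73584+73584·1524095) = (4645731138049,224298012960)
n=3: (4645731138049,224298012960)∘(1524095,73584) = (1524095·4645731138049+429·73584·224298012960, 1524095·224298012960+73584·4645731138049) = (14161071197688057215,683702960124468816)
n=4: (14161071197688057215,683702960124468816)∘(1524095,73584) = (1524095·14161071197688057215+429·73584·683702960124468816, 1524095·683702960124468816+73584·14161071197688057215) = (43165635614076113391052801,2084056526021580302230080)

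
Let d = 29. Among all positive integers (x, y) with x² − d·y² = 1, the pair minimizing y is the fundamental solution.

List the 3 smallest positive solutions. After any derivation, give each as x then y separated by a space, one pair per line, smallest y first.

√29 → a₀=5, period (2,1,1,2,10); ℓ=5 odd so k=9
a_0=5:  p_0=5·1+0=5,  q_0=5·0+1=1
a_1=2:  p_1=2·5+1=11,  q_1=2·1+0=2
a_2=1:  p_2=1·11+5=16,  q_2=1·2+1=3
…
a_4=2:  p_4=2·27+16=70,  q_4=2·5+3=13
…
a_6=2:  p_6=2·727+70=1524,  q_6=2·135+13=283
…
a_8=1:  p_8=1·2251+1524=3775,  q_8=1·418+283=701
a_9=2:  p_9=2·3775+2251=9801,  q_9=2·701+418=1820
fundamental: x₁=9801, y₁=1820  (since 96059601 − 29·3312400 = 1)
n=2: (9801,1820)∘(9801,1820) = (9801·9801+29·1820·1820, 9801·1820+1820·9801) = (192119201,35675640)
n=3: (192119201,35675640)∘(9801,1820) = (9801·192119201+29·1820·35675640, 9801·35675640+1820·192119201) = (3765920568201,699313893460)

9801 1820
192119201 35675640
3765920568201 699313893460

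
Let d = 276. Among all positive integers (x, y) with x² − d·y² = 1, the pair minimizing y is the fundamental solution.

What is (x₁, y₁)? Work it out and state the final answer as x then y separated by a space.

7775 468

√276 → a₀=16, period (1,1,1,1,2,2,2,1,1,1,1,32); ℓ=12 even so k=11
a_0=16:  p_0=16·1+0=16,  q_0=16·0+1=1
a_1=1:  p_1=1·16+1=17,  q_1=1·1+0=1
a_2=1:  p_2=1·17+16=33,  q_2=1·1+1=2
a_3=1:  p_3=1·33+17=50,  q_3=1·2+1=3
a_4=1:  p_4=1·50+33=83,  q_4=1·3+2=5
a_5=2:  p_5=2·83+50=216,  q_5=2·5+3=13
a_6=2:  p_6=2·216+83=515,  q_6=2·13+5=31
a_7=2:  p_7=2·515+216=1246,  q_7=2·31+13=75
a_8=1:  p_8=1·1246+515=1761,  q_8=1·75+31=106
a_9=1:  p_9=1·1761+1246=3007,  q_9=1·106+75=181
a_10=1:  p_10=1·3007+1761=4768,  q_10=1·181+106=287
a_11=1:  p_11=1·4768+3007=7775,  q_11=1·287+181=468
→ (7775, 468).  Check: 7775²=60450625, 276·468²=60450624, difference 1.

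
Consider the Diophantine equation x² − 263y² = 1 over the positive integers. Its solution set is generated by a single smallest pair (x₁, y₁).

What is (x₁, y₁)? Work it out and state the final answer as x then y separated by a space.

139128 8579

[16; 4,1,1,1,1,15,1,1,1,1,4,32] for √263; ℓ=12 ⇒ convergent index 11
a_0=16:  p_0=16·1+0=16,  q_0=16·0+1=1
a_1=4:  p_1=4·16+1=65,  q_1=4·1+0=4
a_2=1:  p_2=1·65+16=81,  q_2=1·4+1=5
…
a_4=1:  p_4=1·146+81=227,  q_4=1·9+5=14
a_5=1:  p_5=1·227+146=373,  q_5=1·14+9=23
…
a_9=1:  p_9=1·12017+6195=18212,  q_9=1·741+382=1123
a_10=1:  p_10=1·18212+12017=30229,  q_10=1·1123+741=1864
a_11=4:  p_11=4·30229+18212=139128,  q_11=4·1864+1123=8579
fundamental: x₁=139128, y₁=8579  (since 19356600384 − 263·73599241 = 1)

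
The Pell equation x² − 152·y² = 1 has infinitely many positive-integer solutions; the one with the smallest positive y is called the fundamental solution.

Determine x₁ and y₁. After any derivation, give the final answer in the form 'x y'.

√152 = [12; 3,24, …], period ℓ=2 (even) → k=1
step 0: (12, 1)  from 12·(1,0) + (0,1)
step 1: (37, 3)  from 3·(12,1) + (1,0)
fundamental: x₁=37, y₁=3  (since 1369 − 152·9 = 1)

37 3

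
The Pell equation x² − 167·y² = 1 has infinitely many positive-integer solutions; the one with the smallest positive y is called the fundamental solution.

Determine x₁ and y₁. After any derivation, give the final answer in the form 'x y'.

168 13

[12; 1,11,1,24] for √167; ℓ=4 ⇒ convergent index 3
k=0  a_k=12  p_k/q_k = 12/1
…
k=2  a_k=11  p_k/q_k = 155/12
k=3  a_k=1  p_k/q_k = 168/13
fundamental: x₁=168, y₁=13  (since 28224 − 167·169 = 1)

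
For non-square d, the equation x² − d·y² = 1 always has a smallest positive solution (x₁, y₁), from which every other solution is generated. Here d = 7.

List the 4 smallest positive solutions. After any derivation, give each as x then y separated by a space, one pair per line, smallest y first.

8 3
127 48
2024 765
32257 12192

[2; 1,1,1,4] for √7; ℓ=4 ⇒ convergent index 3
i=0: a=2 ⇒ p=2, q=1
…
i=2: a=1 ⇒ p=5, q=2
i=3: a=1 ⇒ p=8, q=3
(x₁, y₁) = (8, 3);  8² − 7·3² = 1 ✓
(x_2, y_2) = (8·8 + 7·3·3, 8·3 + 3·8) = (127, 48)
(x_3, y_3) = (8·127 + 7·3·48, 8·48 + 3·127) = (2024, 765)
(x_4, y_4) = (8·2024 + 7·3·765, 8·765 + 3·2024) = (32257, 12192)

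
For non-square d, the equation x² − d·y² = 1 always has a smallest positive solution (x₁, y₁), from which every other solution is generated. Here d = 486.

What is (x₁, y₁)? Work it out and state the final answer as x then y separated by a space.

485 22

[22; 22,44] for √486; ℓ=2 ⇒ convergent index 1
step 0: (22, 1)  from 22·(1,0) + (0,1)
step 1: (485, 22)  from 22·(22,1) + (1,0)
fundamental: x₁=485, y₁=22  (since 235225 − 486·484 = 1)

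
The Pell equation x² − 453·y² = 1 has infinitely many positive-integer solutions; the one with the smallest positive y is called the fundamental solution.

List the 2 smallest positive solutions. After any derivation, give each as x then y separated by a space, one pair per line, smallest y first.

1653751 77700
5469784740001 256992905400

[21; 3,1,1,10,14,10,1,1,3,42] for √453; ℓ=10 ⇒ convergent index 9
step 0: (21, 1)  from 21·(1,0) + (0,1)
…
step 2: (85, 4)  from 1·(64,3) + (21,1)
…
step 5: (22199, 1043)  from 14·(1575,74) + (149,7)
step 6: (223565, 10504)  from 10·(22199,1043) + (1575,74)
…
step 8: (469329, 22051)  from 1·(245764,11547) + (223565,10504)
step 9: (1653751, 77700)  from 3·(469329,22051) + (245764,11547)
(x₁, y₁) = (1653751, 77700);  1653751² − 453·77700² = 1 ✓
(1653751+77700√453)^2 = 5469784740001 + 256992905400√453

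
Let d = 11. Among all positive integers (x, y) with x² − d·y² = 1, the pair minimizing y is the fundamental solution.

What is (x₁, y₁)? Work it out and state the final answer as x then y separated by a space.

10 3

√11 → a₀=3, period (3,6); ℓ=2 even so k=1
a_0=3:  p_0=3·1+0=3,  q_0=3·0+1=1
a_1=3:  p_1=3·3+1=10,  q_1=3·1+0=3
fundamental: x₁=10, y₁=3  (since 100 − 11·9 = 1)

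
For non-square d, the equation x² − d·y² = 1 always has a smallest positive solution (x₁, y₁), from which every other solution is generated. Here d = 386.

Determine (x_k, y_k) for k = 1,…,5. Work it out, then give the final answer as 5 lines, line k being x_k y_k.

111555 5678
24889036049 1266818580
5552992832780835 282639893378122
1238928230896843060801 63059786610325980840
276417277589841662462530275 14069268990347189691834278

[19; 1,1,1,4,1,18,1,4,1,1,1,38] for √386; ℓ=12 ⇒ convergent index 11
i=0: a=19 ⇒ p=19, q=1
i=1: a=1 ⇒ p=20, q=1
i=2: a=1 ⇒ p=39, q=2
…
i=4: a=4 ⇒ p=275, q=14
i=5: a=1 ⇒ p=334, q=17
i=6: a=18 ⇒ p=6287, q=320
…
i=9: a=1 ⇒ p=39392, q=2005
i=10: a=1 ⇒ p=72163, q=3673
i=11: a=1 ⇒ p=111555, q=5678
(x₁, y₁) = (111555, 5678);  111555² − 386·5678² = 1 ✓
(x_2, y_2) = (111555·111555 + 386·5678·5678, 111555·5678 + 5678·111555) = (24889036049, 1266818580)
(x_3, y_3) = (111555·24889036049 + 386·5678·1266818580, 111555·1266818580 + 5678·24889036049) = (5552992832780835, 282639893378122)
(x_4, y_4) = (111555·5552992832780835 + 386·5678·282639893378122, 111555·282639893378122 + 5678·5552992832780835) = (1238928230896843060801, 63059786610325980840)
(x_5, y_5) = (111555·1238928230896843060801 + 386·5678·63059786610325980840, 111555·63059786610325980840 + 5678·1238928230896843060801) = (276417277589841662462530275, 14069268990347189691834278)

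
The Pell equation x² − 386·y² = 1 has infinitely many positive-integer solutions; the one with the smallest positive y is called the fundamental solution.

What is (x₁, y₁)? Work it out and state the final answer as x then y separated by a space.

[19; 1,1,1,4,1,18,1,4,1,1,1,38] for √386; ℓ=12 ⇒ convergent index 11
step 0: (19, 1)  from 19·(1,0) + (0,1)
…
step 4: (275, 14)  from 4·(59,3) + (39,2)
…
step 6: (6287, 320)  from 18·(334,17) + (275,14)
…
step 10: (72163, 3673)  from 1·(39392,2005) + (32771,1668)
step 11: (111555, 5678)  from 1·(72163,3673) + (39392,2005)
(x₁, y₁) = (111555, 5678);  111555² − 386·5678² = 1 ✓

111555 5678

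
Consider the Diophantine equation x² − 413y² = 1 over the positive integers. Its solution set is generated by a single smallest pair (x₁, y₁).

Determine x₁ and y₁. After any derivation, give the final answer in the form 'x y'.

√413 = [20; 3,9,1,4,1,9,3,40, …], period ℓ=8 (even) → k=7
k=0  a_k=20  p_k/q_k = 20/1
…
k=5  a_k=1  p_k/q_k = 3719/183
k=6  a_k=9  p_k/q_k = 36560/1799
k=7  a_k=3  p_k/q_k = 113399/5580
→ (113399, 5580).  Check: 113399²=12859333201, 413·5580²=12859333200, difference 1.

113399 5580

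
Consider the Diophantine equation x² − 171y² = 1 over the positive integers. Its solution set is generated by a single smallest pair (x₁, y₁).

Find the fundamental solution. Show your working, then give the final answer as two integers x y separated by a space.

170 13

√171 = [13; 13,26, …], period ℓ=2 (even) → k=1
step 0: (13, 1)  from 13·(1,0) + (0,1)
step 1: (170, 13)  from 13·(13,1) + (1,0)
(x₁, y₁) = (170, 13);  170² − 171·13² = 1 ✓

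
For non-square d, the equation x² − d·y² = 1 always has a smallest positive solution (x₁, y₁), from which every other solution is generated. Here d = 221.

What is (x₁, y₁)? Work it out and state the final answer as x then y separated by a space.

√221 → a₀=14, period (1,6,2,6,1,28); ℓ=6 even so k=5
step 0: (14, 1)  from 14·(1,0) + (0,1)
step 1: (15, 1)  from 1·(14,1) + (1,0)
…
step 3: (223, 15)  from 2·(104,7) + (15,1)
step 4: (1442, 97)  from 6·(223,15) + (104,7)
step 5: (1665, 112)  from 1·(1442,97) + (223,15)
(x₁, y₁) = (1665, 112);  1665² − 221·112² = 1 ✓

1665 112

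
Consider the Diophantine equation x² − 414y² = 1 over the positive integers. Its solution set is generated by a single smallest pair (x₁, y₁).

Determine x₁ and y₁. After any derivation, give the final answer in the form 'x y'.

24335 1196

√414 = [20; 2,1,7,2,7,1,2,40, …], period ℓ=8 (even) → k=7
a_0=20:  p_0=20·1+0=20,  q_0=20·0+1=1
…
a_2=1:  p_2=1·41+20=61,  q_2=1·2+1=3
…
a_4=2:  p_4=2·468+61=997,  q_4=2·23+3=49
…
a_6=1:  p_6=1·7447+997=8444,  q_6=1·366+49=415
a_7=2:  p_7=2·8444+7447=24335,  q_7=2·415+366=1196
fundamental: x₁=24335, y₁=1196  (since 592192225 − 414·1430416 = 1)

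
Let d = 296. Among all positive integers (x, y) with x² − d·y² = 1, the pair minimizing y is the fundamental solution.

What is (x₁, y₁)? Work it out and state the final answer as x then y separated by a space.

√296 → a₀=17, period (4,1,7,1,4,34); ℓ=6 even so k=5
step 0: (17, 1)  from 17·(1,0) + (0,1)
step 1: (69, 4)  from 4·(17,1) + (1,0)
…
step 4: (757, 44)  from 1·(671,39) + (86,5)
step 5: (3699, 215)  from 4·(757,44) + (671,39)
→ (3699, 215).  Check: 3699²=13682601, 296·215²=13682600, difference 1.

3699 215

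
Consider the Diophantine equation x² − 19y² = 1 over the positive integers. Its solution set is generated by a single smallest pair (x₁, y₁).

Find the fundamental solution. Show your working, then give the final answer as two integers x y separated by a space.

170 39

√19 → a₀=4, period (2,1,3,1,2,8); ℓ=6 even so k=5
a_0=4:  p_0=4·1+0=4,  q_0=4·0+1=1
a_1=2:  p_1=2·4+1=9,  q_1=2·1+0=2
a_2=1:  p_2=1·9+4=13,  q_2=1·2+1=3
a_3=3:  p_3=3·13+9=48,  q_3=3·3+2=11
a_4=1:  p_4=1·48+13=61,  q_4=1·11+3=14
a_5=2:  p_5=2·61+48=170,  q_5=2·14+11=39
→ (170, 39).  Check: 170²=28900, 19·39²=28899, difference 1.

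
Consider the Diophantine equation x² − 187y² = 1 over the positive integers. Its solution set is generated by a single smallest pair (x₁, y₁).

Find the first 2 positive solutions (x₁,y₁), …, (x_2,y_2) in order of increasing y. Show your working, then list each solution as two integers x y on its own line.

[13; 1,2,13,2,1,26] for √187; ℓ=6 ⇒ convergent index 5
step 0: (13, 1)  from 13·(1,0) + (0,1)
…
step 4: (1135, 83)  from 2·(547,40) + (41,3)
step 5: (1682, 123)  from 1·(1135,83) + (547,40)
→ (1682, 123).  Check: 1682²=2829124, 187·123²=2829123, difference 1.
(x_2, y_2) = (1682·1682 + 187·123·123, 1682·123 + 123·1682) = (5658247, 413772)

1682 123
5658247 413772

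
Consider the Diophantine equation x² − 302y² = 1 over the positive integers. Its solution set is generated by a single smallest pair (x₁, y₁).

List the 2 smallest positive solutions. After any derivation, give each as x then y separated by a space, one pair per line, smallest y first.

4276623 246092
36579008568257 2104885414632

[17; 2,1,1,1,4,…,1,2,34] for √302; ℓ=16 ⇒ convergent index 15
i=0: a=17 ⇒ p=17, q=1
…
i=2: a=1 ⇒ p=52, q=3
i=3: a=1 ⇒ p=87, q=5
…
i=7: a=1 ⇒ p=2068, q=119
i=8: a=16 ⇒ p=34513, q=1986
…
i=10: a=2 ⇒ p=107675, q=6196
…
i=14: a=1 ⇒ p=1617193, q=93059
i=15: a=2 ⇒ p=4276623, q=246092
fundamental: x₁=4276623, y₁=246092  (since 18289504284129 − 302·60561272464 = 1)
n=2: (4276623,246092)∘(4276623,246092) = (4276623·4276623+302·246092·246092, 4276623·246092+246092·4276623) = (36579008568257,2104885414632)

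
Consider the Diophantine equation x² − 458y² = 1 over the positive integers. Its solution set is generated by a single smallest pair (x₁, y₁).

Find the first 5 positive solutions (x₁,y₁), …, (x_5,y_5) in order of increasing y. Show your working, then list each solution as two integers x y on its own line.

22899 1070
1048728401 49003860
48029663286099 2244278779210
2199662518128033601 102783479481255720
100740143957198019572499 4707277791038270685350

[21; 2,2,42] for √458; ℓ=3 ⇒ convergent index 5
a_0=21:  p_0=21·1+0=21,  q_0=21·0+1=1
a_1=2:  p_1=2·21+1=43,  q_1=2·1+0=2
…
a_3=42:  p_3=42·107+43=4537,  q_3=42·5+2=212
a_4=2:  p_4=2·4537+107=9181,  q_4=2·212+5=429
a_5=2:  p_5=2·9181+4537=22899,  q_5=2·429+212=1070
(x₁, y₁) = (22899, 1070);  22899² − 458·1070² = 1 ✓
n=2: (22899,1070)∘(22899,1070) = (22899·22899+458·1070·1070, 22899·1070+1070·22899) = (1048728401,49003860)
n=3: (1048728401,49003860)∘(22899,1070) = (22899·1048728401+458·1070·49003860, 22899·49003860+1070·1048728401) = (48029663286099,2244278779210)
n=4: (48029663286099,2244278779210)∘(22899,1070) = (22899·48029663286099+458·1070·2244278779210, 22899·2244278779210+1070·48029663286099) = (2199662518128033601,102783479481255720)
n=5: (2199662518128033601,102783479481255720)∘(22899,1070) = (22899·2199662518128033601+458·1070·102783479481255720, 22899·102783479481255720+1070·2199662518128033601) = (100740143957198019572499,4707277791038270685350)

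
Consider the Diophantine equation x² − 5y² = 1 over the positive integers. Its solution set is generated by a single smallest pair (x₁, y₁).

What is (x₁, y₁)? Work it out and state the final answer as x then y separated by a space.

√5 → a₀=2, period (4); ℓ=1 odd so k=1
k=0  a_k=2  p_k/q_k = 2/1
k=1  a_k=4  p_k/q_k = 9/4
→ (9, 4).  Check: 9²=81, 5·4²=80, difference 1.

9 4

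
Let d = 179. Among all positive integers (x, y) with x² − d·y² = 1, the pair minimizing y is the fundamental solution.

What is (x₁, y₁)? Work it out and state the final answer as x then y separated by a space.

4190210 313191

√179 → a₀=13, period (2,1,1,1,3,…,1,2,26); ℓ=14 even so k=13
k=0  a_k=13  p_k/q_k = 13/1
k=1  a_k=2  p_k/q_k = 27/2
…
k=12  a_k=1  p_k/q_k = 1588459/118727
k=13  a_k=2  p_k/q_k = 4190210/313191
fundamental: x₁=4190210, y₁=313191  (since 17557859844100 − 179·98088602481 = 1)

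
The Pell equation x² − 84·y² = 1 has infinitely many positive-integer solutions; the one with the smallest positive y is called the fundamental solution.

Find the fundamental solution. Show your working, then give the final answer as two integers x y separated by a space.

55 6

d=84: √d = [9; 6,18] (ℓ=2, even), read p_1/q_1
a_0=9:  p_0=9·1+0=9,  q_0=9·0+1=1
a_1=6:  p_1=6·9+1=55,  q_1=6·1+0=6
→ (55, 6).  Check: 55²=3025, 84·6²=3024, difference 1.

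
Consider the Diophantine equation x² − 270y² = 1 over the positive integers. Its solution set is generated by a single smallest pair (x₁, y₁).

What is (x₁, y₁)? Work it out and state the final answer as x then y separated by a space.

d=270: √d = [16; 2,3,6,3,2,32] (ℓ=6, even), read p_5/q_5
a_0=16:  p_0=16·1+0=16,  q_0=16·0+1=1
a_1=2:  p_1=2·16+1=33,  q_1=2·1+0=2
a_2=3:  p_2=3·33+16=115,  q_2=3·2+1=7
…
a_4=3:  p_4=3·723+115=2284,  q_4=3·44+7=139
a_5=2:  p_5=2·2284+723=5291,  q_5=2·139+44=322
→ (5291, 322).  Check: 5291²=27994681, 270·322²=27994680, difference 1.

5291 322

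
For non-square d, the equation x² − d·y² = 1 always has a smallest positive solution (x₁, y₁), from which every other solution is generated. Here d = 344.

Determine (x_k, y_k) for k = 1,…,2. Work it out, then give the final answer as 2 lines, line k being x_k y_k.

10405 561
216528049 11674410

d=344: √d = [18; 1,1,4,1,3,1,4,1,1,36] (ℓ=10, even), read p_9/q_9
k=0  a_k=18  p_k/q_k = 18/1
k=1  a_k=1  p_k/q_k = 19/1
…
k=4  a_k=1  p_k/q_k = 204/11
k=5  a_k=3  p_k/q_k = 779/42
…
k=7  a_k=4  p_k/q_k = 4711/254
k=8  a_k=1  p_k/q_k = 5694/307
k=9  a_k=1  p_k/q_k = 10405/561
fundamental: x₁=10405, y₁=561  (since 108264025 − 344·314721 = 1)
(10405+561√344)^2 = 216528049 + 11674410√344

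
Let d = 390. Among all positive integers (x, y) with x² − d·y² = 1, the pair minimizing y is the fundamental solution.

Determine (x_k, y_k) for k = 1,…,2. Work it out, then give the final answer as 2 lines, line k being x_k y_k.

79 4
12481 632

d=390: √d = [19; 1,2,1,38] (ℓ=4, even), read p_3/q_3
step 0: (19, 1)  from 19·(1,0) + (0,1)
step 1: (20, 1)  from 1·(19,1) + (1,0)
step 2: (59, 3)  from 2·(20,1) + (19,1)
step 3: (79, 4)  from 1·(59,3) + (20,1)
→ (79, 4).  Check: 79²=6241, 390·4²=6240, difference 1.
n=2: (79,4)∘(79,4) = (79·79+390·4·4, 79·4+4·79) = (12481,632)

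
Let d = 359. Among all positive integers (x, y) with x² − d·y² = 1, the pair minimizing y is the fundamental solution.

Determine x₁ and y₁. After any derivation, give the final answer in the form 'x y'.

√359 → a₀=18, period (1,17,1,36); ℓ=4 even so k=3
k=0  a_k=18  p_k/q_k = 18/1
k=1  a_k=1  p_k/q_k = 19/1
k=2  a_k=17  p_k/q_k = 341/18
k=3  a_k=1  p_k/q_k = 360/19
fundamental: x₁=360, y₁=19  (since 129600 − 359·361 = 1)

360 19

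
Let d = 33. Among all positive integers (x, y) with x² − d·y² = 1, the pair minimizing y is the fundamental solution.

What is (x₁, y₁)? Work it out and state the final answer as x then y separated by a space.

23 4

√33 → a₀=5, period (1,2,1,10); ℓ=4 even so k=3
a_0=5:  p_0=5·1+0=5,  q_0=5·0+1=1
a_1=1:  p_1=1·5+1=6,  q_1=1·1+0=1
a_2=2:  p_2=2·6+5=17,  q_2=2·1+1=3
a_3=1:  p_3=1·17+6=23,  q_3=1·3+1=4
fundamental: x₁=23, y₁=4  (since 529 − 33·16 = 1)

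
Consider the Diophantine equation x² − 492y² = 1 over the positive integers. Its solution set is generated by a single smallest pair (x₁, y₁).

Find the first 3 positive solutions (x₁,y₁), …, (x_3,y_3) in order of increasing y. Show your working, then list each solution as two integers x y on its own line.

√492 = [22; 5,1,1,10,1,1,5,44, …], period ℓ=8 (even) → k=7
step 0: (22, 1)  from 22·(1,0) + (0,1)
step 1: (111, 5)  from 5·(22,1) + (1,0)
…
step 6: (5390, 243)  from 1·(2817,127) + (2573,116)
step 7: (29767, 1342)  from 5·(5390,243) + (2817,127)
fundamental: x₁=29767, y₁=1342  (since 886074289 − 492·1800964 = 1)
(x_2, y_2) = (29767·29767 + 492·1342·1342, 29767·1342 + 1342·29767) = (1772148577, 79894628)
(x_3, y_3) = (29767·1772148577 + 492·1342·79894628, 29767·79894628 + 1342·1772148577) = (105503093353351, 4756446782010)

29767 1342
1772148577 79894628
105503093353351 4756446782010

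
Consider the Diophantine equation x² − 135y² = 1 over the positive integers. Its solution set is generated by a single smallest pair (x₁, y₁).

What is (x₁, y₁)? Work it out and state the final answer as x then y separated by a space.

244 21

√135 → a₀=11, period (1,1,1,1,1,1,1,22); ℓ=8 even so k=7
a_0=11:  p_0=11·1+0=11,  q_0=11·0+1=1
a_1=1:  p_1=1·11+1=12,  q_1=1·1+0=1
…
a_5=1:  p_5=1·58+35=93,  q_5=1·5+3=8
a_6=1:  p_6=1·93+58=151,  q_6=1·8+5=13
a_7=1:  p_7=1·151+93=244,  q_7=1·13+8=21
fundamental: x₁=244, y₁=21  (since 59536 − 135·441 = 1)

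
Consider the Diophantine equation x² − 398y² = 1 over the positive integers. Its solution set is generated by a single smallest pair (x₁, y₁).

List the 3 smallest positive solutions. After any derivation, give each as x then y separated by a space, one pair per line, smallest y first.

[19; 1,18,1,38] for √398; ℓ=4 ⇒ convergent index 3
i=0: a=19 ⇒ p=19, q=1
…
i=2: a=18 ⇒ p=379, q=19
i=3: a=1 ⇒ p=399, q=20
→ (399, 20).  Check: 399²=159201, 398·20²=159200, difference 1.
n=2: (399,20)∘(399,20) = (399·399+398·20·20, 399·20+20·399) = (318401,15960)
n=3: (318401,15960)∘(399,20) = (399·318401+398·20·15960, 399·15960+20·318401) = (254083599,12736060)

399 20
318401 15960
254083599 12736060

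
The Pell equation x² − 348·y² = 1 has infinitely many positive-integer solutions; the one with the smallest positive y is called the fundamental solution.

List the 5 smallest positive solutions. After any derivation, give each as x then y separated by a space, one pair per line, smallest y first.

d=348: √d = [18; 1,1,1,8,1,1,1,36] (ℓ=8, even), read p_7/q_7
k=0  a_k=18  p_k/q_k = 18/1
…
k=2  a_k=1  p_k/q_k = 37/2
k=3  a_k=1  p_k/q_k = 56/3
k=4  a_k=8  p_k/q_k = 485/26
k=5  a_k=1  p_k/q_k = 541/29
k=6  a_k=1  p_k/q_k = 1026/55
k=7  a_k=1  p_k/q_k = 1567/84
→ (1567, 84).  Check: 1567²=2455489, 348·84²=2455488, difference 1.
k=2:  x_2 = 1567·1567+348·84·84 = 4910977,  y_2 = 1567·84+84·1567 = 263256
k=3:  x_3 = 1567·4910977+348·84·263256 = 15391000351,  y_3 = 1567·263256+84·4910977 = 825044220
k=4:  x_4 = 1567·15391000351+348·84·825044220 = 48235390189057,  y_4 = 1567·825044220+84·15391000351 = 2585688322224
k=5:  x_5 = 1567·48235390189057+348·84·2585688322224 = 151169697461504287,  y_5 = 1567·2585688322224+84·48235390189057 = 8103546376805796

1567 84
4910977 263256
15391000351 825044220
48235390189057 2585688322224
151169697461504287 8103546376805796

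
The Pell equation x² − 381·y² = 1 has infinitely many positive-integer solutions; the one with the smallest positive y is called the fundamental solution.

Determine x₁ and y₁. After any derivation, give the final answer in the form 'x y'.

1015 52

[19; 1,1,12,1,1,38] for √381; ℓ=6 ⇒ convergent index 5
a_0=19:  p_0=19·1+0=19,  q_0=19·0+1=1
…
a_3=12:  p_3=12·39+20=488,  q_3=12·2+1=25
a_4=1:  p_4=1·488+39=527,  q_4=1·25+2=27
a_5=1:  p_5=1·527+488=1015,  q_5=1·27+25=52
fundamental: x₁=1015, y₁=52  (since 1030225 − 381·2704 = 1)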